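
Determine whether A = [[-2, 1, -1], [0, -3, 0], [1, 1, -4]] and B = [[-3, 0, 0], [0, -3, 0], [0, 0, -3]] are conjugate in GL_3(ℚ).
Both have characteristic polynomial (x + 3)^3, but the minimal polynomial of A is (x + 3)^2 while the minimal polynomial of B is x + 3. The minimal polynomial is a similarity invariant, so A and B are not similar.

No.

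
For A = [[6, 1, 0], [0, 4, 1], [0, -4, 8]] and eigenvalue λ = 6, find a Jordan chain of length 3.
We seek v_1 ∈ ker((A - 6I)^3) \ ker((A - 6I)^2), then set v_{i+1} = (A - 6I) v_i.

One such chain is v_1 = [[1, 0, 1]]^T, v_2 = [[0, 1, 2]]^T, v_3 = [[1, 0, 0]]^T. Check: (A - 6I) v_3 = [[0, 0, 0]]^T = 0.

v_1 = [[1, 0, 1]]^T, v_2 = [[0, 1, 2]]^T, v_3 = [[1, 0, 0]]^T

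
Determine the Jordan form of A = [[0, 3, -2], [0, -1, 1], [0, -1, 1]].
The characteristic polynomial is det(xI - A) = x^3, so the eigenvalues are 0 (algebraic multiplicity 3).

For λ = 0: rank(A) = 2, rank(A^2) = 1, rank(A^3) = 0. The eigenspace has dimension 3 - 2 = 1, so there is 1 Jordan block; the rank sequence gives block sizes [3].

Assembling the blocks gives the Jordan form J above.

J = [[0, 1, 0], [0, 0, 1], [0, 0, 0]]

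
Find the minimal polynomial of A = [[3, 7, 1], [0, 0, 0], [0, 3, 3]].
The characteristic polynomial factors as x(x - 3)^2. The minimal polynomial is ∏(x - λ)^{k_λ} where k_λ is the size of the largest Jordan block at λ.

For λ = 0: rank(A) = 2, and the largest Jordan block has size 1 (the smallest k with rank(A^k) = rank(A^(k+1))).
For λ = 3: rank(A - 3I) = 2, and the largest Jordan block has size 2 (the smallest k with rank((A - 3I)^k) = rank((A - 3I)^(k+1))).

So m_A(x) = x(x - 3)^2.

m_A(x) = x(x - 3)^2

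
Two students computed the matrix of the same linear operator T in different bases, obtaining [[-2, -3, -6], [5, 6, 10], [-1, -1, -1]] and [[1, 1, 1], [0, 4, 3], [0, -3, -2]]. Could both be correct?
Two matrices over a field are similar if and only if they have the same invariant factors.

Both A and B have characteristic polynomial (x - 1)^3 and minimal polynomial (x - 1)^2. Computing further, both have invariant factors x - 1, (x - 1)^2. Hence A and B are similar.

Yes.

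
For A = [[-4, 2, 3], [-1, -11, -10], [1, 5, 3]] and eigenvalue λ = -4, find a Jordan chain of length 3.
We seek v_1 ∈ ker((A + 4I)^3) \ ker((A + 4I)^2), then set v_{i+1} = (A + 4I) v_i.

One such chain is v_1 = [[0, 3, -2]]^T, v_2 = [[0, -1, 1]]^T, v_3 = [[1, -3, 2]]^T. Check: (A + 4I) v_3 = [[0, 0, 0]]^T = 0.

v_1 = [[0, 3, -2]]^T, v_2 = [[0, -1, 1]]^T, v_3 = [[1, -3, 2]]^T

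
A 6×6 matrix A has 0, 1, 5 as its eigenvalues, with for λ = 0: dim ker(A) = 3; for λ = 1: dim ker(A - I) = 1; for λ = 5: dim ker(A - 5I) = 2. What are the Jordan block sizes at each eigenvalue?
λ = 0: successive nullity increments [3] count blocks of size ≥ k; block sizes are [1, 1, 1].
λ = 1: successive nullity increments [1] count blocks of size ≥ k; block sizes are [1].
λ = 5: successive nullity increments [2] count blocks of size ≥ k; block sizes are [1, 1].

Jordan blocks: (0, 1), (0, 1), (0, 1), (1, 1), (5, 1), (5, 1)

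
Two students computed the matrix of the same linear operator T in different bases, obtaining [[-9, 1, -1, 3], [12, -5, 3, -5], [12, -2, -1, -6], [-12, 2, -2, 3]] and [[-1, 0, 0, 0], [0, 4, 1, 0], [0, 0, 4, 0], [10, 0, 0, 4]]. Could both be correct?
trace(A) = -12 but trace(B) = 11. The trace is a similarity invariant, so A and B are not similar.

No.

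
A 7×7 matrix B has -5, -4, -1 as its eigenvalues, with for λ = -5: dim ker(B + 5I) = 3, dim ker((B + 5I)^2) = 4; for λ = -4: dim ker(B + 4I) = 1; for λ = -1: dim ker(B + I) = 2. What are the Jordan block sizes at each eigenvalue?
Jordan blocks: (-5, 2), (-5, 1), (-5, 1), (-4, 1), (-1, 1), (-1, 1)

λ = -5: successive nullity increments [3, 1] count blocks of size ≥ k; block sizes are [2, 1, 1].
λ = -4: successive nullity increments [1] count blocks of size ≥ k; block sizes are [1].
λ = -1: successive nullity increments [2] count blocks of size ≥ k; block sizes are [1, 1].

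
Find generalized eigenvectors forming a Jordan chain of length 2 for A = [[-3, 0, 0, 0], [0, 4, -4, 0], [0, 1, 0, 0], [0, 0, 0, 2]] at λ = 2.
We seek v_1 ∈ ker((A - 2I)^2) \ ker(A - 2I), then set v_{i+1} = (A - 2I) v_i.

One such chain is v_1 = [[0, -1, -1, 2]]^T, v_2 = [[0, 2, 1, 0]]^T. Check: (A - 2I) v_2 = [[0, 0, 0, 0]]^T = 0.

v_1 = [[0, -1, -1, 2]]^T, v_2 = [[0, 2, 1, 0]]^T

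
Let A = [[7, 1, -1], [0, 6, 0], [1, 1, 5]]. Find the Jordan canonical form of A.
J = [[6, 1, 0], [0, 6, 0], [0, 0, 6]]

The characteristic polynomial is det(xI - A) = (x - 6)^3, so the eigenvalues are 6 (algebraic multiplicity 3).

For λ = 6: rank(A - 6I) = 1, rank((A - 6I)^2) = 0. The eigenspace has dimension 3 - 1 = 2, so there are 2 Jordan blocks; the rank sequence gives block sizes [2, 1].

Assembling the blocks gives the Jordan form J above.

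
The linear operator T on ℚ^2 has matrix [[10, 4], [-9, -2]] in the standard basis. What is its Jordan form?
J = [[4, 1], [0, 4]]

The characteristic polynomial is det(xI - A) = (x - 4)^2, so the eigenvalues are 4 (algebraic multiplicity 2).

For λ = 4: rank(A - 4I) = 1, rank((A - 4I)^2) = 0. The eigenspace has dimension 2 - 1 = 1, so there is 1 Jordan block; the rank sequence gives block sizes [2].

Assembling the blocks gives the Jordan form J above.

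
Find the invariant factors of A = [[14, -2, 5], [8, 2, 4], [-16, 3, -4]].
(x - 4)^3

The Jordan structure of A has elementary divisors (x - 4)^3. Arranging the block sizes at each eigenvalue in decreasing order and taking row products gives the invariant factors.

Invariant factors (smallest first, each dividing the next): (x - 4)^3.

Check: the last factor (x - 4)^3 is the minimal polynomial, and the product (x - 4)^3 is the characteristic polynomial.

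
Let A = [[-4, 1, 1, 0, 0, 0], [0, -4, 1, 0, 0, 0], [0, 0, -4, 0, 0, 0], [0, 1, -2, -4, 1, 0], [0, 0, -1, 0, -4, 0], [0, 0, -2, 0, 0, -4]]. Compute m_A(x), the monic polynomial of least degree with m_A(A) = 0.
m_A(x) = (x + 4)^3

The characteristic polynomial factors as (x + 4)^6. The minimal polynomial is ∏(x - λ)^{k_λ} where k_λ is the size of the largest Jordan block at λ.

For λ = -4: rank(A + 4I) = 3, and the largest Jordan block has size 3 (the smallest k with rank((A + 4I)^k) = rank((A + 4I)^(k+1))).

So m_A(x) = (x + 4)^3.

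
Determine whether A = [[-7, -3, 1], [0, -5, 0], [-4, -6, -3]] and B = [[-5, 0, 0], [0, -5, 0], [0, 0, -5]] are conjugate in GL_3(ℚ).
Both have characteristic polynomial (x + 5)^3, but the minimal polynomial of A is (x + 5)^2 while the minimal polynomial of B is x + 5. The minimal polynomial is a similarity invariant, so A and B are not similar.

No.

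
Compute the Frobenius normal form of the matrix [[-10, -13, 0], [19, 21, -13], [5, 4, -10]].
The invariant factors of A (the non-unit diagonal entries of the Smith normal form of xI - A over ℚ[x]) are (x - 3)^2(x + 5), each dividing the next. The characteristic polynomial is their product, (x - 3)^2(x + 5).

The rational canonical form is the block-diagonal matrix of companion matrices C(f_i):
R = [[0, 0, -45], [1, 0, 21], [0, 1, 1]].

R = [[0, 0, -45], [1, 0, 21], [0, 1, 1]]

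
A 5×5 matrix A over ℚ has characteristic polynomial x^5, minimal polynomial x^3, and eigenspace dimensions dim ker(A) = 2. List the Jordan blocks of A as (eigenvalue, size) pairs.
λ = 0: algebraic multiplicity 5 (exponent in χ_A), largest block size 3 (exponent in m_A), 2 blocks (geometric multiplicity). These force block sizes [3, 2].

Jordan blocks: (0, 3), (0, 2)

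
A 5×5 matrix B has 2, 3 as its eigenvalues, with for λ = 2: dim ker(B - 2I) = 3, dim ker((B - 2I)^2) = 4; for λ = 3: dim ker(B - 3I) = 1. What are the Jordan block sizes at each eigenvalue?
Jordan blocks: (2, 2), (2, 1), (2, 1), (3, 1)

λ = 2: successive nullity increments [3, 1] count blocks of size ≥ k; block sizes are [2, 1, 1].
λ = 3: successive nullity increments [1] count blocks of size ≥ k; block sizes are [1].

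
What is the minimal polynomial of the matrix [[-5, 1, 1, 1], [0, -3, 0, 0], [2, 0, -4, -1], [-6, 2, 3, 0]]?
m_A(x) = (x + 3)^2

The characteristic polynomial factors as (x + 3)^4. The minimal polynomial is ∏(x - λ)^{k_λ} where k_λ is the size of the largest Jordan block at λ.

For λ = -3: rank(A + 3I) = 2, and the largest Jordan block has size 2 (the smallest k with rank((A + 3I)^k) = rank((A + 3I)^(k+1))).

So m_A(x) = (x + 3)^2.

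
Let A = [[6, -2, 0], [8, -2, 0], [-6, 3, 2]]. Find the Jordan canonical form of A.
J = [[2, 1, 0], [0, 2, 0], [0, 0, 2]]

The characteristic polynomial is det(xI - A) = (x - 2)^3, so the eigenvalues are 2 (algebraic multiplicity 3).

For λ = 2: rank(A - 2I) = 1, rank((A - 2I)^2) = 0. The eigenspace has dimension 3 - 1 = 2, so there are 2 Jordan blocks; the rank sequence gives block sizes [2, 1].

Assembling the blocks gives the Jordan form J above.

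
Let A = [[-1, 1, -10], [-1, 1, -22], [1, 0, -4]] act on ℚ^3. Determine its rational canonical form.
The invariant factors of A (the non-unit diagonal entries of the Smith normal form of xI - A over ℚ[x]) are (x + 2)(x^2 + 2x + 6), each dividing the next. The characteristic polynomial is their product, (x + 2)(x^2 + 2x + 6).

The rational canonical form is the block-diagonal matrix of companion matrices C(f_i):
R = [[0, 0, -12], [1, 0, -10], [0, 1, -4]].

Note the characteristic polynomial does not split into linear factors over ℚ, so A has no Jordan form over ℚ; the rational canonical form exists over any field.

R = [[0, 0, -12], [1, 0, -10], [0, 1, -4]]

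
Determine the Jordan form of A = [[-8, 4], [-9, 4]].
J = [[-2, 1], [0, -2]]

The characteristic polynomial is det(xI - A) = (x + 2)^2, so the eigenvalues are -2 (algebraic multiplicity 2).

For λ = -2: rank(A + 2I) = 1, rank((A + 2I)^2) = 0. The eigenspace has dimension 2 - 1 = 1, so there is 1 Jordan block; the rank sequence gives block sizes [2].

Assembling the blocks gives the Jordan form J above.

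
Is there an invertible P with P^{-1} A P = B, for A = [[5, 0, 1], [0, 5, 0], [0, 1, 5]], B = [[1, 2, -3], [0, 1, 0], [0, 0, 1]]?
No.

trace(A) = 15 but trace(B) = 3. The trace is a similarity invariant, so A and B are not similar.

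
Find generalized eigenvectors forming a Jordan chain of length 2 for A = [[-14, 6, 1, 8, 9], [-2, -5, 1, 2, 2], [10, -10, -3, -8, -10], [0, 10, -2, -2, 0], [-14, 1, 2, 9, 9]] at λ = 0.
v_1 = [[0, 0, 0, -1, 1]]^T, v_2 = [[1, 0, -2, 2, 0]]^T

We seek v_1 ∈ ker(A^2) \ ker(A), then set v_{i+1} = A v_i.

One such chain is v_1 = [[0, 0, 0, -1, 1]]^T, v_2 = [[1, 0, -2, 2, 0]]^T. Check: A v_2 = [[0, 0, 0, 0, 0]]^T = 0.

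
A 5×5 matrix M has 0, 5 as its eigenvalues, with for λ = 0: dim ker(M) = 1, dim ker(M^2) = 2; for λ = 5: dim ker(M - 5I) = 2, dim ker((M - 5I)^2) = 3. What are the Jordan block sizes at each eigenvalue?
λ = 0: successive nullity increments [1, 1] count blocks of size ≥ k; block sizes are [2].
λ = 5: successive nullity increments [2, 1] count blocks of size ≥ k; block sizes are [2, 1].

Jordan blocks: (0, 2), (5, 2), (5, 1)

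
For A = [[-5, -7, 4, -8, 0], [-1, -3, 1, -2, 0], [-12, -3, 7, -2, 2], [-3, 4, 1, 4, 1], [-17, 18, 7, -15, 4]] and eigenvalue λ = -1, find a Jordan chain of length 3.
We seek v_1 ∈ ker((A + I)^3) \ ker((A + I)^2), then set v_{i+1} = (A + I) v_i.

One such chain is v_1 = [[1, 0, 2, 0, 1]]^T, v_2 = [[4, 1, 6, 0, 2]]^T, v_3 = [[1, 0, 1, 0, 2]]^T. Check: (A + I) v_3 = [[0, 0, 0, 0, 0]]^T = 0.

v_1 = [[1, 0, 2, 0, 1]]^T, v_2 = [[4, 1, 6, 0, 2]]^T, v_3 = [[1, 0, 1, 0, 2]]^T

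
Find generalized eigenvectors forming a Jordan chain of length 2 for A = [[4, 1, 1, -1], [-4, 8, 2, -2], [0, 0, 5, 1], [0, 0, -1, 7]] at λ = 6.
We seek v_1 ∈ ker((A - 6I)^2) \ ker(A - 6I), then set v_{i+1} = (A - 6I) v_i.

One such chain is v_1 = [[0, 1, 0, 0]]^T, v_2 = [[1, 2, 0, 0]]^T. Check: (A - 6I) v_2 = [[0, 0, 0, 0]]^T = 0.

v_1 = [[0, 1, 0, 0]]^T, v_2 = [[1, 2, 0, 0]]^T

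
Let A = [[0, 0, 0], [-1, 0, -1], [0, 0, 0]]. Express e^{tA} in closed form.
A has Jordan form J = [[0, 1, 0], [0, 0, 0], [0, 0, 0]] with A = PJP^{-1}, so e^{tA} = P e^{tJ} P^{-1}.

For a Jordan block J_k(λ), e^{tJ_k(λ)} = e^{λt} · (I + tN + t^2 N^2/2! + ... + t^{k-1} N^{k-1}/(k-1)!) where N is the nilpotent superdiagonal part.

Assembling the blocks and conjugating back gives the entries of e^{tA} as shown above.

e^{tA} = [[1, 0, 0], [-t, 1, -t], [0, 0, 1]]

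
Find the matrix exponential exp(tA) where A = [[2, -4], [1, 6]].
e^{tA} = [[(1 - 2*t)*e^{4*t}, -4*t*e^{4*t}], [t*e^{4*t}, (2*t + 1)*e^{4*t}]]

A has Jordan form J = [[4, 1], [0, 4]] with A = PJP^{-1}, so e^{tA} = P e^{tJ} P^{-1}.

For a Jordan block J_k(λ), e^{tJ_k(λ)} = e^{λt} · (I + tN + t^2 N^2/2! + ... + t^{k-1} N^{k-1}/(k-1)!) where N is the nilpotent superdiagonal part.

Assembling the blocks and conjugating back gives the entries of e^{tA} as shown above.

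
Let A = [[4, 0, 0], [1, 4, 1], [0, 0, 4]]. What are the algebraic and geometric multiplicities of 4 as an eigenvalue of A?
algebraic multiplicity 3, geometric multiplicity 2

The characteristic polynomial is (x - 4)^3, so the factor x - 4 appears with exponent 3: the algebraic multiplicity is 3.

rank(A - 4I) = 1, so the eigenspace has dimension 3 - 1 = 2: the geometric multiplicity is 2.

Since 2 < 3, A is not diagonalizable.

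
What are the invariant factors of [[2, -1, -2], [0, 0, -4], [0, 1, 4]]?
The Jordan structure of A has elementary divisors (x - 2)^2, (x - 2). Arranging the block sizes at each eigenvalue in decreasing order and taking row products gives the invariant factors.

Invariant factors (smallest first, each dividing the next): x - 2, (x - 2)^2.

Check: the last factor (x - 2)^2 is the minimal polynomial, and the product (x - 2)^3 is the characteristic polynomial.

x - 2, (x - 2)^2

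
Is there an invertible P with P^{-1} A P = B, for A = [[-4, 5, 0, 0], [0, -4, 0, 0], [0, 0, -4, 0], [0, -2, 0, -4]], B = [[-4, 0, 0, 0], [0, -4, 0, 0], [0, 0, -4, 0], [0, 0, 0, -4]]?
Both have characteristic polynomial (x + 4)^4, but the minimal polynomial of A is (x + 4)^2 while the minimal polynomial of B is x + 4. The minimal polynomial is a similarity invariant, so A and B are not similar.

No.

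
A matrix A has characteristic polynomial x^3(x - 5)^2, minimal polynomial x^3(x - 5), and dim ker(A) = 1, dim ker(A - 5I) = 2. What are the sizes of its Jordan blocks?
Jordan blocks: (0, 3), (5, 1), (5, 1)

λ = 0: algebraic multiplicity 3 (exponent in χ_A), largest block size 3 (exponent in m_A), 1 block (geometric multiplicity). This forces block sizes [3].
λ = 5: algebraic multiplicity 2 (exponent in χ_A), largest block size 1 (exponent in m_A), 2 blocks (geometric multiplicity). These force block sizes [1, 1].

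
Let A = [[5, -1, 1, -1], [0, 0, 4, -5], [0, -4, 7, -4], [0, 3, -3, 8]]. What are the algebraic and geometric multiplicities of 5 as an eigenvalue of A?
The characteristic polynomial is (x - 5)^4, so the factor x - 5 appears with exponent 4: the algebraic multiplicity is 4.

rank(A - 5I) = 2, so the eigenspace has dimension 4 - 2 = 2: the geometric multiplicity is 2.

Since 2 < 4, A is not diagonalizable.

algebraic multiplicity 4, geometric multiplicity 2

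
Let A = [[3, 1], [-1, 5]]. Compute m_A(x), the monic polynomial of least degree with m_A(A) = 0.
m_A(x) = (x - 4)^2

The characteristic polynomial factors as (x - 4)^2. The minimal polynomial is ∏(x - λ)^{k_λ} where k_λ is the size of the largest Jordan block at λ.

For λ = 4: rank(A - 4I) = 1, and the largest Jordan block has size 2 (the smallest k with rank((A - 4I)^k) = rank((A - 4I)^(k+1))).

So m_A(x) = (x - 4)^2.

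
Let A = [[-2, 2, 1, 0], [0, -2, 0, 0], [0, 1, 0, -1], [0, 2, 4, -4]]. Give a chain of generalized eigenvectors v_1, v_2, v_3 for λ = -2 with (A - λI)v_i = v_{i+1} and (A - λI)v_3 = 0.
v_1 = [[3, 2, -4, -7]]^T, v_2 = [[0, 0, 1, 2]]^T, v_3 = [[1, 0, 0, 0]]^T

We seek v_1 ∈ ker((A + 2I)^3) \ ker((A + 2I)^2), then set v_{i+1} = (A + 2I) v_i.

One such chain is v_1 = [[3, 2, -4, -7]]^T, v_2 = [[0, 0, 1, 2]]^T, v_3 = [[1, 0, 0, 0]]^T. Check: (A + 2I) v_3 = [[0, 0, 0, 0]]^T = 0.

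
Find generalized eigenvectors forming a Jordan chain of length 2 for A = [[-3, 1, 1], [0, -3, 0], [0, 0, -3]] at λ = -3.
We seek v_1 ∈ ker((A + 3I)^2) \ ker(A + 3I), then set v_{i+1} = (A + 3I) v_i.

One such chain is v_1 = [[2, 1, 0]]^T, v_2 = [[1, 0, 0]]^T. Check: (A + 3I) v_2 = [[0, 0, 0]]^T = 0.

v_1 = [[2, 1, 0]]^T, v_2 = [[1, 0, 0]]^T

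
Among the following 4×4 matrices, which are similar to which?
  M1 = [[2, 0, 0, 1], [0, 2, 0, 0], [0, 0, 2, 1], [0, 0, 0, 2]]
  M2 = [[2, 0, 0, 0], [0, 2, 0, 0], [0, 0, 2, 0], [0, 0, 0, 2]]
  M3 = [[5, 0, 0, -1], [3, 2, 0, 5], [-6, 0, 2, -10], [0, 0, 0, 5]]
3 classes: {M1}, {M2}, {M3}

Characteristic polynomials: χ_{M1} = (x - 2)^4, χ_{M2} = (x - 2)^4, χ_{M3} = (x - 5)^2(x - 2)^2.

{M1}: invariant factors x - 2, x - 2, (x - 2)^2.

{M2}: invariant factors x - 2, x - 2, x - 2, x - 2.

{M3}: invariant factors x - 2, (x - 5)^2(x - 2).

Matrices are similar if and only if their invariant-factor lists agree; the partition into similarity classes is {M1}, {M2}, {M3}.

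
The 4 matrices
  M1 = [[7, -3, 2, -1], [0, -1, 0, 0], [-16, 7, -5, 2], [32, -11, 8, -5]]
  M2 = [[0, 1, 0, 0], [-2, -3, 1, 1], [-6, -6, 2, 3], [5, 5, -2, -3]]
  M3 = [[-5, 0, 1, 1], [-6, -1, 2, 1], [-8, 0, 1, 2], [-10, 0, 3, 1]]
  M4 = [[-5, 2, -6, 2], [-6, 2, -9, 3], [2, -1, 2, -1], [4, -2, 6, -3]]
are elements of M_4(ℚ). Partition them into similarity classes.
Characteristic polynomials: χ_{M1} = (x + 1)^4, χ_{M2} = (x + 1)^4, χ_{M3} = (x + 1)^4, χ_{M4} = (x + 1)^4.

{M1, M2, M3}: invariant factors x + 1, (x + 1)^3.

{M4}: invariant factors x + 1, x + 1, (x + 1)^2.

Matrices are similar if and only if their invariant-factor lists agree; the partition into similarity classes is {M1, M2, M3}, {M4}.

2 classes: {M1, M2, M3}, {M4}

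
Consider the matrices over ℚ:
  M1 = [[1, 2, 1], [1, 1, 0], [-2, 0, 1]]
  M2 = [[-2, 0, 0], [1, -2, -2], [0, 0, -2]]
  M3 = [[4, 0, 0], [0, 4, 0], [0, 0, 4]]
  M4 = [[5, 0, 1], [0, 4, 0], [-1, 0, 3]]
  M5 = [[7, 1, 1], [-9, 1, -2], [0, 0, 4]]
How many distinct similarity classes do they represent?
Characteristic polynomials: χ_{M1} = (x - 1)^3, χ_{M2} = (x + 2)^3, χ_{M3} = (x - 4)^3, χ_{M4} = (x - 4)^3, χ_{M5} = (x - 4)^3.

{M1}: invariant factors (x - 1)^3.

{M2}: invariant factors x + 2, (x + 2)^2.

{M3}: invariant factors x - 4, x - 4, x - 4.

{M4}: invariant factors x - 4, (x - 4)^2.

{M5}: invariant factors (x - 4)^3.

Matrices are similar if and only if their invariant-factor lists agree; the partition into similarity classes is {M1}, {M2}, {M3}, {M4}, {M5}.

5 classes: {M1}, {M2}, {M3}, {M4}, {M5}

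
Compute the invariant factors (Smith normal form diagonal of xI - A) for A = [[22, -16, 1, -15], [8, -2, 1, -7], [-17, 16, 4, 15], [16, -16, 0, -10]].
(x - 6)(x - 5)^2(x + 2)

The Jordan structure of A has elementary divisors (x + 2), (x - 5)^2, (x - 6). Arranging the block sizes at each eigenvalue in decreasing order and taking row products gives the invariant factors.

Invariant factors (smallest first, each dividing the next): (x - 6)(x - 5)^2(x + 2).

Check: the last factor (x - 6)(x - 5)^2(x + 2) is the minimal polynomial, and the product (x - 6)(x - 5)^2(x + 2) is the characteristic polynomial.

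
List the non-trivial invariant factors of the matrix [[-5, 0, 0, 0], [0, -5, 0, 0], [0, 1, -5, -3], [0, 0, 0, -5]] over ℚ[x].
The Jordan structure of A has elementary divisors (x + 5)^2, (x + 5), (x + 5). Arranging the block sizes at each eigenvalue in decreasing order and taking row products gives the invariant factors.

Invariant factors (smallest first, each dividing the next): x + 5, x + 5, (x + 5)^2.

Check: the last factor (x + 5)^2 is the minimal polynomial, and the product (x + 5)^4 is the characteristic polynomial.

x + 5, x + 5, (x + 5)^2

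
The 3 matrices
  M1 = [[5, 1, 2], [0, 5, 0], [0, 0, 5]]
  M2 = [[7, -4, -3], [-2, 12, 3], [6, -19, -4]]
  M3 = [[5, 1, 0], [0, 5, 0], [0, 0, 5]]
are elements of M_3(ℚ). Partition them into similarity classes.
2 classes: {M1, M3}, {M2}

Characteristic polynomials: χ_{M1} = (x - 5)^3, χ_{M2} = (x - 5)^3, χ_{M3} = (x - 5)^3.

{M1, M3}: invariant factors x - 5, (x - 5)^2.

{M2}: invariant factors (x - 5)^3.

Matrices are similar if and only if their invariant-factor lists agree; the partition into similarity classes is {M1, M3}, {M2}.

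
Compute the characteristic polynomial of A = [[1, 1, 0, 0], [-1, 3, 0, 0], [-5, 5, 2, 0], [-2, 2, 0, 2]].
xI - A = [[x - 1, -1, 0, 0], [1, x - 3, 0, 0], [5, -5, x - 2, 0], [2, -2, 0, x - 2]].

Expanding det(xI - A) along the first row:
det(xI - A) = + (x - 1)·det([[x - 3, 0, 0], [-5, x - 2, 0], [-2, 0, x - 2]]) - (-1)·det([[1, 0, 0], [5, x - 2, 0], [2, 0, x - 2]]) + (0)·det([[1, x - 3, 0], [5, -5, 0], [2, -2, x - 2]]) - (0)·det([[1, x - 3, 0], [5, -5, x - 2], [2, -2, 0]]).

Evaluating gives χ_A(x) = x^4 - 8x^3 + 24x^2 - 32x + 16 = (x - 2)^4.

χ_A(x) = (x - 2)^4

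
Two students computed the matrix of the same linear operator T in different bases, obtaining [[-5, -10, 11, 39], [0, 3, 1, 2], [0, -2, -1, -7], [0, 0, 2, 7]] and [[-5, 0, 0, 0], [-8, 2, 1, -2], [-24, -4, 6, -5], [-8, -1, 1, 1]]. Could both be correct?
Yes.

Two matrices over a field are similar if and only if they have the same invariant factors.

Both A and B have characteristic polynomial (x - 3)^3(x + 5) and minimal polynomial (x - 3)^3(x + 5). Computing further, both have invariant factors (x - 3)^3(x + 5). Hence A and B are similar.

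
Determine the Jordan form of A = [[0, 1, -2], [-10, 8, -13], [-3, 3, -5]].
The characteristic polynomial is det(xI - A) = (x - 1)^3, so the eigenvalues are 1 (algebraic multiplicity 3).

For λ = 1: rank(A - I) = 2, rank((A - I)^2) = 1, rank((A - I)^3) = 0. The eigenspace has dimension 3 - 2 = 1, so there is 1 Jordan block; the rank sequence gives block sizes [3].

Assembling the blocks gives the Jordan form J above.

J = [[1, 1, 0], [0, 1, 1], [0, 0, 1]]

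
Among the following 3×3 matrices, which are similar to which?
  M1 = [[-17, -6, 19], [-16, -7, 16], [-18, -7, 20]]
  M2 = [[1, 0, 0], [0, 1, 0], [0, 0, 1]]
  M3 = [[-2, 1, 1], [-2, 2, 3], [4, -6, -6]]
3 classes: {M1}, {M2}, {M3}

Characteristic polynomials: χ_{M1} = (x - 2)(x + 3)^2, χ_{M2} = (x - 1)^3, χ_{M3} = (x + 2)^3.

{M1}: invariant factors (x - 2)(x + 3)^2.

{M2}: invariant factors x - 1, x - 1, x - 1.

{M3}: invariant factors (x + 2)^3.

Matrices are similar if and only if their invariant-factor lists agree; the partition into similarity classes is {M1}, {M2}, {M3}.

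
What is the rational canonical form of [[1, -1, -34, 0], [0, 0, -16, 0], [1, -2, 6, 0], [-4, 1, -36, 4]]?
R = [[4, 0, 0, 0], [0, 0, 0, -16], [0, 1, 0, -8], [0, 0, 1, 7]]

The invariant factors of A (the non-unit diagonal entries of the Smith normal form of xI - A over ℚ[x]) are x - 4, (x - 4)^2(x + 1), each dividing the next. The characteristic polynomial is their product, (x - 4)^3(x + 1).

The rational canonical form is the block-diagonal matrix of companion matrices C(f_i):
R = [[4, 0, 0, 0], [0, 0, 0, -16], [0, 1, 0, -8], [0, 0, 1, 7]].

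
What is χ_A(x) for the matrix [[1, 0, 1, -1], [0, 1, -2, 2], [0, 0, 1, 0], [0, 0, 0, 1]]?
xI - A = [[x - 1, 0, -1, 1], [0, x - 1, 2, -2], [0, 0, x - 1, 0], [0, 0, 0, x - 1]].

Expanding det(xI - A) along the first row:
det(xI - A) = + (x - 1)·det([[x - 1, 2, -2], [0, x - 1, 0], [0, 0, x - 1]]) - (0)·det([[0, 2, -2], [0, x - 1, 0], [0, 0, x - 1]]) + (-1)·det([[0, x - 1, -2], [0, 0, 0], [0, 0, x - 1]]) - (1)·det([[0, x - 1, 2], [0, 0, x - 1], [0, 0, 0]]).

Evaluating gives χ_A(x) = x^4 - 4x^3 + 6x^2 - 4x + 1 = (x - 1)^4.

χ_A(x) = (x - 1)^4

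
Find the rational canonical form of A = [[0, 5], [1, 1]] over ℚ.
R = [[0, 5], [1, 1]]

The invariant factors of A (the non-unit diagonal entries of the Smith normal form of xI - A over ℚ[x]) are x^2 - x - 5, each dividing the next. The characteristic polynomial is their product, x^2 - x - 5.

The rational canonical form is the block-diagonal matrix of companion matrices C(f_i):
R = [[0, 5], [1, 1]].

Note the characteristic polynomial does not split into linear factors over ℚ, so A has no Jordan form over ℚ; the rational canonical form exists over any field.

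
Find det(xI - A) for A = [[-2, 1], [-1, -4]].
xI - A = [[x + 2, -1], [1, x + 4]].

Expanding det(xI - A) along the first row:
det(xI - A) = + (x + 2)·det([[x + 4]]) - (-1)·det([[1]]).

Evaluating gives χ_A(x) = x^2 + 6x + 9 = (x + 3)^2.

χ_A(x) = (x + 3)^2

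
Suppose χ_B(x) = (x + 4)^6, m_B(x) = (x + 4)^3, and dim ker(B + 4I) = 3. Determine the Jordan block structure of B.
λ = -4: algebraic multiplicity 6 (exponent in χ_B), largest block size 3 (exponent in m_B), 3 blocks (geometric multiplicity). These force block sizes [3, 2, 1].

Jordan blocks: (-4, 3), (-4, 2), (-4, 1)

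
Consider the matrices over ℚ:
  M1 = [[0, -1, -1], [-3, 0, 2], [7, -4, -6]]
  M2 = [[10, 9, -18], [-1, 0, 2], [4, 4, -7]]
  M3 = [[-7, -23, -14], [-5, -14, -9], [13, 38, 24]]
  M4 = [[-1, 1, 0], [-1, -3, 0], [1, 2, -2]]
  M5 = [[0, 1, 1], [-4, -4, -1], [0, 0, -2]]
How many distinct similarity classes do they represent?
Characteristic polynomials: χ_{M1} = (x + 2)^3, χ_{M2} = (x - 1)^3, χ_{M3} = (x - 1)^3, χ_{M4} = (x + 2)^3, χ_{M5} = (x + 2)^3.

{M1, M4, M5}: invariant factors (x + 2)^3.

{M2}: invariant factors x - 1, (x - 1)^2.

{M3}: invariant factors (x - 1)^3.

Matrices are similar if and only if their invariant-factor lists agree; the partition into similarity classes is {M1, M4, M5}, {M2}, {M3}.

3 classes: {M1, M4, M5}, {M2}, {M3}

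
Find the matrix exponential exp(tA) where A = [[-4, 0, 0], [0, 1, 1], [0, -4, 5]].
A has Jordan form J = [[-4, 0, 0], [0, 3, 1], [0, 0, 3]] with A = PJP^{-1}, so e^{tA} = P e^{tJ} P^{-1}.

For a Jordan block J_k(λ), e^{tJ_k(λ)} = e^{λt} · (I + tN + t^2 N^2/2! + ... + t^{k-1} N^{k-1}/(k-1)!) where N is the nilpotent superdiagonal part.

Assembling the blocks and conjugating back gives the entries of e^{tA} as shown above.

e^{tA} = [[e^{-4*t}, 0, 0], [0, (1 - 2*t)*e^{3*t}, t*e^{3*t}], [0, -4*t*e^{3*t}, (2*t + 1)*e^{3*t}]]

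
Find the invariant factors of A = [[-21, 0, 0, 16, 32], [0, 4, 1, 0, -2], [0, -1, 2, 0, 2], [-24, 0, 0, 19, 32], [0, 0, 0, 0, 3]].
The Jordan structure of A has elementary divisors (x + 5), (x - 3)^2, (x - 3), (x - 3). Arranging the block sizes at each eigenvalue in decreasing order and taking row products gives the invariant factors.

Invariant factors (smallest first, each dividing the next): x - 3, x - 3, (x - 3)^2(x + 5).

Check: the last factor (x - 3)^2(x + 5) is the minimal polynomial, and the product (x - 3)^4(x + 5) is the characteristic polynomial.

x - 3, x - 3, (x - 3)^2(x + 5)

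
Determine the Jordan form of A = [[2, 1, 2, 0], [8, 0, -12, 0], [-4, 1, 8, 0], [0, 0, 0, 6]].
The characteristic polynomial is det(xI - A) = (x - 6)^2(x - 2)^2, so the eigenvalues are 2 (algebraic multiplicity 2), 6 (algebraic multiplicity 2).

For λ = 2: rank(A - 2I) = 3, rank((A - 2I)^2) = 2. The eigenspace has dimension 4 - 3 = 1, so there is 1 Jordan block; the rank sequence gives block sizes [2].

For λ = 6: rank(A - 6I) = 2. The eigenspace has dimension 4 - 2 = 2, so there are 2 Jordan blocks; the rank sequence gives block sizes [1, 1].

Assembling the blocks gives the Jordan form J above.

J = [[2, 1, 0, 0], [0, 2, 0, 0], [0, 0, 6, 0], [0, 0, 0, 6]]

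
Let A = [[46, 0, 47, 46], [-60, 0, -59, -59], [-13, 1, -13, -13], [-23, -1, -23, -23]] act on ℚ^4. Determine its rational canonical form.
The invariant factors of A (the non-unit diagonal entries of the Smith normal form of xI - A over ℚ[x]) are (x - 6)^2(x + 1)^2, each dividing the next. The characteristic polynomial is their product, (x - 6)^2(x + 1)^2.

The rational canonical form is the block-diagonal matrix of companion matrices C(f_i):
R = [[0, 0, 0, -36], [1, 0, 0, -60], [0, 1, 0, -13], [0, 0, 1, 10]].

R = [[0, 0, 0, -36], [1, 0, 0, -60], [0, 1, 0, -13], [0, 0, 1, 10]]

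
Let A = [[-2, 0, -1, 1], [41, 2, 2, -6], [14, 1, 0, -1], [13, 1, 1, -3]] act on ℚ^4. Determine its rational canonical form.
R = [[0, 0, 0, -15], [1, 0, 0, -11], [0, 1, 0, -2], [0, 0, 1, -3]]

The invariant factors of A (the non-unit diagonal entries of the Smith normal form of xI - A over ℚ[x]) are (x + 3)(x^3 + 2x + 5), each dividing the next. The characteristic polynomial is their product, (x + 3)(x^3 + 2x + 5).

The rational canonical form is the block-diagonal matrix of companion matrices C(f_i):
R = [[0, 0, 0, -15], [1, 0, 0, -11], [0, 1, 0, -2], [0, 0, 1, -3]].

Note the characteristic polynomial does not split into linear factors over ℚ, so A has no Jordan form over ℚ; the rational canonical form exists over any field.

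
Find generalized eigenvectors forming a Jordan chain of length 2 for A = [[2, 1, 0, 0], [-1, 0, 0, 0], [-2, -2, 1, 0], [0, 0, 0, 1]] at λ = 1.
v_1 = [[1, 0, -1, 0]]^T, v_2 = [[1, -1, -2, 0]]^T

We seek v_1 ∈ ker((A - I)^2) \ ker(A - I), then set v_{i+1} = (A - I) v_i.

One such chain is v_1 = [[1, 0, -1, 0]]^T, v_2 = [[1, -1, -2, 0]]^T. Check: (A - I) v_2 = [[0, 0, 0, 0]]^T = 0.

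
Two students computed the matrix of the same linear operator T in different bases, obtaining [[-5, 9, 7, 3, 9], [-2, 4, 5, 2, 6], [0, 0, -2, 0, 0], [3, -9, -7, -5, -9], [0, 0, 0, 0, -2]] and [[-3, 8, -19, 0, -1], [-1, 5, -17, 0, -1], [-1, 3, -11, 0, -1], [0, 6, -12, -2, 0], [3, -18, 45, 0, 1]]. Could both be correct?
Two matrices over a field are similar if and only if they have the same invariant factors.

Both A and B have characteristic polynomial (x + 2)^5 and minimal polynomial (x + 2)^3. Computing further, both have invariant factors x + 2, x + 2, (x + 2)^3. Hence A and B are similar.

Yes.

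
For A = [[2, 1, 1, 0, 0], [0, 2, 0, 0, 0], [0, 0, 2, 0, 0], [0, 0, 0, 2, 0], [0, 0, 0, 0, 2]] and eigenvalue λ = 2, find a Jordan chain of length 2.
v_1 = [[0, 1, 0, 1, 1]]^T, v_2 = [[1, 0, 0, 0, 0]]^T

We seek v_1 ∈ ker((A - 2I)^2) \ ker(A - 2I), then set v_{i+1} = (A - 2I) v_i.

One such chain is v_1 = [[0, 1, 0, 1, 1]]^T, v_2 = [[1, 0, 0, 0, 0]]^T. Check: (A - 2I) v_2 = [[0, 0, 0, 0, 0]]^T = 0.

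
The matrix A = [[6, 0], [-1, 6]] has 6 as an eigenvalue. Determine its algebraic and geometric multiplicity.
algebraic multiplicity 2, geometric multiplicity 1

The characteristic polynomial is (x - 6)^2, so the factor x - 6 appears with exponent 2: the algebraic multiplicity is 2.

rank(A - 6I) = 1, so the eigenspace has dimension 2 - 1 = 1: the geometric multiplicity is 1.

Since 1 < 2, A is not diagonalizable.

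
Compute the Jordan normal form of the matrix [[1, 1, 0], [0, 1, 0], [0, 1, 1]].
J = [[1, 1, 0], [0, 1, 0], [0, 0, 1]]

The characteristic polynomial is det(xI - A) = (x - 1)^3, so the eigenvalues are 1 (algebraic multiplicity 3).

For λ = 1: rank(A - I) = 1, rank((A - I)^2) = 0. The eigenspace has dimension 3 - 1 = 2, so there are 2 Jordan blocks; the rank sequence gives block sizes [2, 1].

Assembling the blocks gives the Jordan form J above.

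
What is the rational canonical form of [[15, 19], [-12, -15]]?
R = [[0, -3], [1, 0]]

The invariant factors of A (the non-unit diagonal entries of the Smith normal form of xI - A over ℚ[x]) are x^2 + 3, each dividing the next. The characteristic polynomial is their product, x^2 + 3.

The rational canonical form is the block-diagonal matrix of companion matrices C(f_i):
R = [[0, -3], [1, 0]].

Note the characteristic polynomial does not split into linear factors over ℚ, so A has no Jordan form over ℚ; the rational canonical form exists over any field.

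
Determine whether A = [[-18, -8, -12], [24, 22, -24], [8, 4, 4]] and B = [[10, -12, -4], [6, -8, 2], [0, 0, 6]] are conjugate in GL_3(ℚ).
Two matrices over a field are similar if and only if they have the same invariant factors.

Both A and B have characteristic polynomial (x - 6)(x - 4)(x + 2) and minimal polynomial (x - 6)(x - 4)(x + 2). Computing further, both have invariant factors (x - 6)(x - 4)(x + 2). Hence A and B are similar.

Yes.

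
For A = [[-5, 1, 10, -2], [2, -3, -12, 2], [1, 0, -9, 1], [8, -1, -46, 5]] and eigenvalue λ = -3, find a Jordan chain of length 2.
We seek v_1 ∈ ker((A + 3I)^2) \ ker(A + 3I), then set v_{i+1} = (A + 3I) v_i.

One such chain is v_1 = [[0, 1, 0, 0]]^T, v_2 = [[1, 0, 0, -1]]^T. Check: (A + 3I) v_2 = [[0, 0, 0, 0]]^T = 0.

v_1 = [[0, 1, 0, 0]]^T, v_2 = [[1, 0, 0, -1]]^T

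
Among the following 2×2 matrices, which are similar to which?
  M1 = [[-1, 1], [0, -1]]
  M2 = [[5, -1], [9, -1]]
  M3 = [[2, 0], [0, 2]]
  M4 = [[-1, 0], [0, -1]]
Characteristic polynomials: χ_{M1} = (x + 1)^2, χ_{M2} = (x - 2)^2, χ_{M3} = (x - 2)^2, χ_{M4} = (x + 1)^2.

{M1}: invariant factors (x + 1)^2.

{M2}: invariant factors (x - 2)^2.

{M3}: invariant factors x - 2, x - 2.

{M4}: invariant factors x + 1, x + 1.

Matrices are similar if and only if their invariant-factor lists agree; the partition into similarity classes is {M1}, {M2}, {M3}, {M4}.

4 classes: {M1}, {M2}, {M3}, {M4}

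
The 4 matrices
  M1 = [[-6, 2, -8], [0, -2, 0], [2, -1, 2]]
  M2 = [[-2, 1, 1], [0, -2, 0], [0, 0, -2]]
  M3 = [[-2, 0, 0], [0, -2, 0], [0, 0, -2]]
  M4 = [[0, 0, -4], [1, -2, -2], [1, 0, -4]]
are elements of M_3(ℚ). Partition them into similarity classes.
2 classes: {M1, M2, M4}, {M3}

Characteristic polynomials: χ_{M1} = (x + 2)^3, χ_{M2} = (x + 2)^3, χ_{M3} = (x + 2)^3, χ_{M4} = (x + 2)^3.

{M1, M2, M4}: invariant factors x + 2, (x + 2)^2.

{M3}: invariant factors x + 2, x + 2, x + 2.

Matrices are similar if and only if their invariant-factor lists agree; the partition into similarity classes is {M1, M2, M4}, {M3}.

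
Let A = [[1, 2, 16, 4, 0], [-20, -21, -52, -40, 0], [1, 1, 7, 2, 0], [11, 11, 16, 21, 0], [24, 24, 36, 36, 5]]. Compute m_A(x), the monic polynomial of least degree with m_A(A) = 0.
The characteristic polynomial factors as (x - 5)^3(x + 1)^2. The minimal polynomial is ∏(x - λ)^{k_λ} where k_λ is the size of the largest Jordan block at λ.

For λ = -1: rank(A + I) = 3, and the largest Jordan block has size 1 (the smallest k with rank((A + I)^k) = rank((A + I)^(k+1))).
For λ = 5: rank(A - 5I) = 3, and the largest Jordan block has size 2 (the smallest k with rank((A - 5I)^k) = rank((A - 5I)^(k+1))).

So m_A(x) = (x - 5)^2(x + 1).

m_A(x) = (x - 5)^2(x + 1)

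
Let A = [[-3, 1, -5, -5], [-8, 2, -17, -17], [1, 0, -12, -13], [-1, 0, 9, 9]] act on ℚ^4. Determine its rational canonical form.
The invariant factors of A (the non-unit diagonal entries of the Smith normal form of xI - A over ℚ[x]) are (x^2 + 2x + 5)^2, each dividing the next. The characteristic polynomial is their product, (x^2 + 2x + 5)^2.

The rational canonical form is the block-diagonal matrix of companion matrices C(f_i):
R = [[0, 0, 0, -25], [1, 0, 0, -20], [0, 1, 0, -14], [0, 0, 1, -4]].

Note the characteristic polynomial does not split into linear factors over ℚ, so A has no Jordan form over ℚ; the rational canonical form exists over any field.

R = [[0, 0, 0, -25], [1, 0, 0, -20], [0, 1, 0, -14], [0, 0, 1, -4]]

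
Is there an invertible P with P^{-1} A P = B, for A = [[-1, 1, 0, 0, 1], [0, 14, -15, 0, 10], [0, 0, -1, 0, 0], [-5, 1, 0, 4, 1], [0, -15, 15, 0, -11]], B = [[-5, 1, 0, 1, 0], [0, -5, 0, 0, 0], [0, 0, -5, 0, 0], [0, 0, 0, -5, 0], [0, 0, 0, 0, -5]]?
No.

trace(A) = 5 but trace(B) = -25. The trace is a similarity invariant, so A and B are not similar.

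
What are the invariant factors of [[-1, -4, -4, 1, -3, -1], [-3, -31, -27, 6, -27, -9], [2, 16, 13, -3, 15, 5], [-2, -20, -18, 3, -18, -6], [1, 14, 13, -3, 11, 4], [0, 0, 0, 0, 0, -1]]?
The Jordan structure of A has elementary divisors (x + 1)^3, (x + 1), (x + 1), (x + 1). Arranging the block sizes at each eigenvalue in decreasing order and taking row products gives the invariant factors.

Invariant factors (smallest first, each dividing the next): x + 1, x + 1, x + 1, (x + 1)^3.

Check: the last factor (x + 1)^3 is the minimal polynomial, and the product (x + 1)^6 is the characteristic polynomial.

x + 1, x + 1, x + 1, (x + 1)^3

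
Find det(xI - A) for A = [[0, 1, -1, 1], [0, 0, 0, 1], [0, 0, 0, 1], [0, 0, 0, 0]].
χ_A(x) = x^4

xI - A = [[x, -1, 1, -1], [0, x, 0, -1], [0, 0, x, -1], [0, 0, 0, x]].

Expanding det(xI - A) along the first row:
det(xI - A) = + (x)·det([[x, 0, -1], [0, x, -1], [0, 0, x]]) - (-1)·det([[0, 0, -1], [0, x, -1], [0, 0, x]]) + (1)·det([[0, x, -1], [0, 0, -1], [0, 0, x]]) - (-1)·det([[0, x, 0], [0, 0, x], [0, 0, 0]]).

Evaluating gives χ_A(x) = x^4.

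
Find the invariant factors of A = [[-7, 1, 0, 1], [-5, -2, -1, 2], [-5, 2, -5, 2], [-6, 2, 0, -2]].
x + 4, (x + 4)^3

The Jordan structure of A has elementary divisors (x + 4)^3, (x + 4). Arranging the block sizes at each eigenvalue in decreasing order and taking row products gives the invariant factors.

Invariant factors (smallest first, each dividing the next): x + 4, (x + 4)^3.

Check: the last factor (x + 4)^3 is the minimal polynomial, and the product (x + 4)^4 is the characteristic polynomial.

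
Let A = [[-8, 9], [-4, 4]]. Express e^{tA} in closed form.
A has Jordan form J = [[-2, 1], [0, -2]] with A = PJP^{-1}, so e^{tA} = P e^{tJ} P^{-1}.

For a Jordan block J_k(λ), e^{tJ_k(λ)} = e^{λt} · (I + tN + t^2 N^2/2! + ... + t^{k-1} N^{k-1}/(k-1)!) where N is the nilpotent superdiagonal part.

Assembling the blocks and conjugating back gives the entries of e^{tA} as shown above.

e^{tA} = [[(1 - 6*t)*e^{-2*t}, 9*t*e^{-2*t}], [-4*t*e^{-2*t}, (6*t + 1)*e^{-2*t}]]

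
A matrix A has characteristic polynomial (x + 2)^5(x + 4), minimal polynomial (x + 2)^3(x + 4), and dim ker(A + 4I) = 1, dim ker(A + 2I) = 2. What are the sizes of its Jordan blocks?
λ = -4: algebraic multiplicity 1 (exponent in χ_A), largest block size 1 (exponent in m_A), 1 block (geometric multiplicity). This forces block sizes [1].
λ = -2: algebraic multiplicity 5 (exponent in χ_A), largest block size 3 (exponent in m_A), 2 blocks (geometric multiplicity). These force block sizes [3, 2].

Jordan blocks: (-4, 1), (-2, 3), (-2, 2)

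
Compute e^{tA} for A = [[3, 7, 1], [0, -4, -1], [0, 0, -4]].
A has Jordan form J = [[-4, 1, 0], [0, -4, 0], [0, 0, 3]] with A = PJP^{-1}, so e^{tA} = P e^{tJ} P^{-1}.

For a Jordan block J_k(λ), e^{tJ_k(λ)} = e^{λt} · (I + tN + t^2 N^2/2! + ... + t^{k-1} N^{k-1}/(k-1)!) where N is the nilpotent superdiagonal part.

Assembling the blocks and conjugating back gives the entries of e^{tA} as shown above.

e^{tA} = [[e^{3*t}, (e^{7*t} - 1)*e^{-4*t}, t*e^{-4*t}], [0, e^{-4*t}, -t*e^{-4*t}], [0, 0, e^{-4*t}]]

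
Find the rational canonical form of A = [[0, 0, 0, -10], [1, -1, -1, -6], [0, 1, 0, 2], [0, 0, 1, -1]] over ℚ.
R = [[0, 0, 0, -10], [1, 0, 0, -5], [0, 1, 0, 0], [0, 0, 1, -2]]

The invariant factors of A (the non-unit diagonal entries of the Smith normal form of xI - A over ℚ[x]) are (x + 2)(x^3 + 5), each dividing the next. The characteristic polynomial is their product, (x + 2)(x^3 + 5).

The rational canonical form is the block-diagonal matrix of companion matrices C(f_i):
R = [[0, 0, 0, -10], [1, 0, 0, -5], [0, 1, 0, 0], [0, 0, 1, -2]].

Note the characteristic polynomial does not split into linear factors over ℚ, so A has no Jordan form over ℚ; the rational canonical form exists over any field.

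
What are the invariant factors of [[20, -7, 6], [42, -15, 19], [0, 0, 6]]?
(x - 6)^2(x + 1)

The Jordan structure of A has elementary divisors (x + 1), (x - 6)^2. Arranging the block sizes at each eigenvalue in decreasing order and taking row products gives the invariant factors.

Invariant factors (smallest first, each dividing the next): (x - 6)^2(x + 1).

Check: the last factor (x - 6)^2(x + 1) is the minimal polynomial, and the product (x - 6)^2(x + 1) is the characteristic polynomial.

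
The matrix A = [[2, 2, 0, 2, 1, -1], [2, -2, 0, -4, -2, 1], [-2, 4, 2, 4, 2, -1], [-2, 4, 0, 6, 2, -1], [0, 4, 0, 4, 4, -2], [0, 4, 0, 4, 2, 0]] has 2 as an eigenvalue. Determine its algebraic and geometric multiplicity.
algebraic multiplicity 6, geometric multiplicity 4

The characteristic polynomial is (x - 2)^6, so the factor x - 2 appears with exponent 6: the algebraic multiplicity is 6.

rank(A - 2I) = 2, so the eigenspace has dimension 6 - 2 = 4: the geometric multiplicity is 4.

Since 4 < 6, A is not diagonalizable.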